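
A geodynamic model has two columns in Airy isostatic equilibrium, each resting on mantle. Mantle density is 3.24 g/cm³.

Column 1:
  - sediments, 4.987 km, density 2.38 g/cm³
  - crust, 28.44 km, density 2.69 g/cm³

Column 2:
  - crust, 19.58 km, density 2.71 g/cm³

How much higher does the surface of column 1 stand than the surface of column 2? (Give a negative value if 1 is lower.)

2.95 km

For any compensation level in the mantle, the mantle terms cancel and isostasy reduces to e = (Σt_1 − Σt_2) − (Σ(ρt)_1 − Σ(ρt)_2) / ρ_m.
Σt_1 = 33.427 km; Σt_2 = 19.58 km; Σ(ρt)_1 = 88.37266; Σ(ρt)_2 = 53.0618 (in km·g/cm³).
e = (33.427 − 19.58) − (88.37266 − 53.0618) / 3.24 = 2.95 km.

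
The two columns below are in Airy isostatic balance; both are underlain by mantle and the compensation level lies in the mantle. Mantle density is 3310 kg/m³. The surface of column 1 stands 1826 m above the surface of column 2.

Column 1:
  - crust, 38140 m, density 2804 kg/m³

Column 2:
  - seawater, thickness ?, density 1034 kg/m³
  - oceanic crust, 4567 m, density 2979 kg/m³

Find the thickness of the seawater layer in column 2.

5160 m

Take the compensation level at the base of the deeper column (depth z_c below the surface of column 1) and equate Σ ρ_i t_i down to z_c; mantle fills any gap and the z_c terms cancel.
Column 1: 38140×2804 + (z_c − 38140)×3310
Column 2: 1826×0 + x×1034 + 4567×2979 + (z_c − 1826 − 4567 − x)×3310
The z_c×3310 term appears on both sides and cancels. Collect the known terms of each column as K = Σ(ρt)_known − 3310 × (depth of known layers): K_1 = 106944560 − 3310×38140 = −19298840; K_2 = 13605093 − 3310×(1826 + 4567) = −7555737.
Balance: K_1 = K_2 − x×(3310 − 1034), so x = (K_2 − K_1)/(3310 − 1034) = 11743100/2276 = 5160 m.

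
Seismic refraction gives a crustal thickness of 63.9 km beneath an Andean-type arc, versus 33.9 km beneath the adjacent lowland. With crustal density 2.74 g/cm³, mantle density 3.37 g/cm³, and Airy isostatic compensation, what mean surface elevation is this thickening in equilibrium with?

5.61 km

Excess crust Δ = 63.9 km − 33.9 km = 30 km, split between elevation h and root r with h + r = Δ.
Airy balance ρ_c h = (ρ_m − ρ_c) r gives r = h ρ_c/(ρ_m − ρ_c), so h (1 + ρ_c/(ρ_m − ρ_c)) = Δ, i.e. h = Δ (ρ_m − ρ_c)/ρ_m.
h = 30 km × 0.63/3.37 = 5.61 km.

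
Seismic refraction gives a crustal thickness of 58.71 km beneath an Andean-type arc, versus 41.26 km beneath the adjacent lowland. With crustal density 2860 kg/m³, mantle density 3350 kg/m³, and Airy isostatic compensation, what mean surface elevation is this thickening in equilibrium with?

Excess crust Δ = 58.71 km − 41.26 km = 17.45 km, split between elevation h and root r with h + r = Δ.
Airy balance ρ_c h = (ρ_m − ρ_c) r gives r = h ρ_c/(ρ_m − ρ_c), so h (1 + ρ_c/(ρ_m − ρ_c)) = Δ, i.e. h = Δ (ρ_m − ρ_c)/ρ_m.
h = 17.45 km × 490/3350 = 2.55 km.

2.55 km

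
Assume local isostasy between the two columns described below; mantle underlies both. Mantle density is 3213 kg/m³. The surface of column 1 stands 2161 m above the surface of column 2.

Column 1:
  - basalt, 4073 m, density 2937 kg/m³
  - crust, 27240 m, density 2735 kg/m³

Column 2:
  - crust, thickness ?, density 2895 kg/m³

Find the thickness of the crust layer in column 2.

Take the compensation level at the base of the deeper column (depth z_c below the surface of column 1) and equate Σ ρ_i t_i down to z_c; mantle fills any gap and the z_c terms cancel.
Column 1: 4073×2937 + 27240×2735 + (z_c − 31313)×3213
Column 2: 2161×0 + x×2895 + (z_c − 2161 − 0 − x)×3213
The z_c×3213 term appears on both sides and cancels. Collect the known terms of each column as K = Σ(ρt)_known − 3213 × (depth of known layers): K_1 = 86463801 − 3213×31313 = −14144868; K_2 = 0 − 3213×(2161 + 0) = −6943293.
Balance: K_1 = K_2 − x×(3213 − 2895), so x = (K_2 − K_1)/(3213 − 2895) = 7201580/318 = 22600 m.

22600 m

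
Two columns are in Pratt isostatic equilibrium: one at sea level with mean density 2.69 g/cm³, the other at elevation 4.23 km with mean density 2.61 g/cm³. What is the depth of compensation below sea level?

138 km

ρ_ref D = ρ (D + h) → D (ρ_ref − ρ) = ρ h.
D = ρ h/(ρ_ref − ρ) = 2.61 × 4.23 km/(2.69 − 2.61) = 138 km.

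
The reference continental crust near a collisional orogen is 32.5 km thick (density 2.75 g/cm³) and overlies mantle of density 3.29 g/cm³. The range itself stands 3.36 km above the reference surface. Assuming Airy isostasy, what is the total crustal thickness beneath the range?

53 km

Root depth r = h ρ_c / (ρ_m − ρ_c) = 3.36 km × 2.75 / 0.54 = 17.11 km.
Total thickness = T + h + r = 32.5 km + 3.36 km + 17.11 km = 53 km.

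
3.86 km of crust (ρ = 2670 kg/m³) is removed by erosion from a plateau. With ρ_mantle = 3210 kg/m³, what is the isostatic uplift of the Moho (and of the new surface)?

3.21 km

Unloading: uplift u = e ρ_c/ρ_m = 3.86 km × 2670/3210 = 3.21 km.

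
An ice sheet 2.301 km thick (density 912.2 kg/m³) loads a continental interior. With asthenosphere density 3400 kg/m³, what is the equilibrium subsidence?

Isostatic balance requires: the ice load ρ_ice t is balanced by mantle displaced below, ρ_m s.
s = t ρ_ice / ρ_m = 2.301 km × 912.2/3400 = 0.617 km.

0.617 km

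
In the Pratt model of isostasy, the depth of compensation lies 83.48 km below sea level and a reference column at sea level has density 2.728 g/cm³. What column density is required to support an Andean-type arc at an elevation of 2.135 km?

2.66 g/cm³

Pratt balance: ρ_ref D = ρ (D + h).
ρ = ρ_ref D/(D + h) = 2.728 × 83.48 km/(83.48 km + 2.135 km) = 2.66 g/cm³.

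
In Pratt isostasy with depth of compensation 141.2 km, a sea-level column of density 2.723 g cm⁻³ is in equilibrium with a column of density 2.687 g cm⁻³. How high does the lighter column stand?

ρ_ref D = ρ (D + h) → h = D (ρ_ref − ρ)/ρ.
h = 141.2 km × (2.723 − 2.687)/2.687 = 1.89 km.

1.89 km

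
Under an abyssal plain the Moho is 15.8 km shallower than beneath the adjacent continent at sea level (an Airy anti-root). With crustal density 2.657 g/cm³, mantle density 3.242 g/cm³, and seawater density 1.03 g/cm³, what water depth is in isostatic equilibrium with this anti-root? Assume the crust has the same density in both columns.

Replacing a thickness d of crust by seawater at the top must be balanced by replacing crust with mantle at the base: d (ρ_c − ρ_w) = a (ρ_m − ρ_c).
d = a (ρ_m − ρ_c)/(ρ_c − ρ_w) = 15.8 km × 0.585/1.627 = 5.68 km.

5.68 km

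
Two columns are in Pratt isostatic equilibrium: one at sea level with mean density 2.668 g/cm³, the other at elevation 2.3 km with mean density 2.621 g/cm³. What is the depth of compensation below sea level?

ρ_ref D = ρ (D + h) → D (ρ_ref − ρ) = ρ h.
D = ρ h/(ρ_ref − ρ) = 2.621 × 2.3 km/(2.668 − 2.621) = 128 km.

128 km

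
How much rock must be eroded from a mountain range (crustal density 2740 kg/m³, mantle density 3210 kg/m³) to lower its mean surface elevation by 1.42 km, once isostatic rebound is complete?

Net drop Δ = e − u = e − e ρ_c/ρ_m = e (ρ_m − ρ_c)/ρ_m.
e = Δ ρ_m/(ρ_m − ρ_c) = 1.42 km × 3210/470 = 9.7 km.

9.7 km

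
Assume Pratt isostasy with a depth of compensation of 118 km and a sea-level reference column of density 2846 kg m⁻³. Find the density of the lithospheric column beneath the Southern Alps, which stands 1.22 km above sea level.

Pratt balance: ρ_ref D = ρ (D + h).
ρ = ρ_ref D/(D + h) = 2846 × 118 km/(118 km + 1.22 km) = 2820 kg m⁻³.

2820 kg m⁻³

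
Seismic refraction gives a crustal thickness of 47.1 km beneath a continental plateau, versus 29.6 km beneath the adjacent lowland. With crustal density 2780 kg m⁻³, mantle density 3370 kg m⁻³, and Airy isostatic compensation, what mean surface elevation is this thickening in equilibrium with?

Excess crust Δ = 47.1 km − 29.6 km = 17.5 km, split between elevation h and root r with h + r = Δ.
Airy balance ρ_c h = (ρ_m − ρ_c) r gives r = h ρ_c/(ρ_m − ρ_c), so h (1 + ρ_c/(ρ_m − ρ_c)) = Δ, i.e. h = Δ (ρ_m − ρ_c)/ρ_m.
h = 17.5 km × 590/3370 = 3.06 km.

3.06 km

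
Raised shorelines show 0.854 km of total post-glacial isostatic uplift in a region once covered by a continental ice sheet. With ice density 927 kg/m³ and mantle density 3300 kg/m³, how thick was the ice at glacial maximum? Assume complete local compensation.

3.04 km

u = t ρ_ice/ρ_m → t = u ρ_m/ρ_ice = 0.854 km × 3300/927 = 3.04 km.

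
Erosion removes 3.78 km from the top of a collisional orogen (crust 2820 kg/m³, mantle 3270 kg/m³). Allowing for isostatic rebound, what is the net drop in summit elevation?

Rebound u = e ρ_c/ρ_m = 3.78 km × 2820/3270 = 3.26 km.
Net surface drop = e − u = 3.78 km − 3.26 km = e (ρ_m − ρ_c)/ρ_m = 0.52 km.

0.52 km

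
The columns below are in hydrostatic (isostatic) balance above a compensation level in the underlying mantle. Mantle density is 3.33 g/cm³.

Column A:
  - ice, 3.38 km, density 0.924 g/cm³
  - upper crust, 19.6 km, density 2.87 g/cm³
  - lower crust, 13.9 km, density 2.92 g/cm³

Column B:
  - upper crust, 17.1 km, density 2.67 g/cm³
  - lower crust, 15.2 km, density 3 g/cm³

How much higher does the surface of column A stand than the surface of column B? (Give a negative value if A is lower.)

For any compensation level in the mantle, the mantle terms cancel and isostasy reduces to e = (Σt_A − Σt_B) − (Σ(ρt)_A − Σ(ρt)_B) / ρ_m.
Σt_A = 36.88 km; Σt_B = 32.3 km; Σ(ρt)_A = 99.96312; Σ(ρt)_B = 91.257 (in km·g/cm³).
e = (36.88 − 32.3) − (99.96312 − 91.257) / 3.33 = 1.97 km.

1.97 km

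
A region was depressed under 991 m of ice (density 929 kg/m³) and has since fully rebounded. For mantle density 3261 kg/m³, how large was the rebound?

Removing the load lets mantle flow back in; uplift u satisfies ρ_ice t = ρ_m u.
u = t ρ_ice/ρ_m = 991 m × 929/3261 = 282 m.

282 m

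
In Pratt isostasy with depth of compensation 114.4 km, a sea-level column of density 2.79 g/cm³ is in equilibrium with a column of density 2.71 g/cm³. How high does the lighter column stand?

3.38 km

ρ_ref D = ρ (D + h) → h = D (ρ_ref − ρ)/ρ.
h = 114.4 km × (2.79 − 2.71)/2.71 = 3.38 km.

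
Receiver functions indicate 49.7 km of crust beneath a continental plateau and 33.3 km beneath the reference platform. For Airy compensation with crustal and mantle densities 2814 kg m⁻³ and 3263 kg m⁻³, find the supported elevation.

Excess crust Δ = 49.7 km − 33.3 km = 16.4 km, split between elevation h and root r with h + r = Δ.
Airy balance ρ_c h = (ρ_m − ρ_c) r gives r = h ρ_c/(ρ_m − ρ_c), so h (1 + ρ_c/(ρ_m − ρ_c)) = Δ, i.e. h = Δ (ρ_m − ρ_c)/ρ_m.
h = 16.4 km × 449/3263 = 2.26 km.

2.26 km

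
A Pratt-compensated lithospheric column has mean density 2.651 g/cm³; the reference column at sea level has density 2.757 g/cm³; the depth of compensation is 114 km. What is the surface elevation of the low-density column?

ρ_ref D = ρ (D + h) → h = D (ρ_ref − ρ)/ρ.
h = 114 km × (2.757 − 2.651)/2.651 = 4.56 km.

4.56 km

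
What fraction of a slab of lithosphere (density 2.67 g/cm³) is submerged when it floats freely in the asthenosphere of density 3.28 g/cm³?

Submerged fraction = ρ_obj/ρ_fluid = 2.67/3.28 = 0.814.

0.814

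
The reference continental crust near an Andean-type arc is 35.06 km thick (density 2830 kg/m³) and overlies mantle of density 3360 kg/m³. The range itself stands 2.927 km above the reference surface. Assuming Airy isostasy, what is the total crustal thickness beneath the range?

Root depth r = h ρ_c / (ρ_m − ρ_c) = 2.927 km × 2830 / 530 = 15.63 km.
Total thickness = T + h + r = 35.06 km + 2.927 km + 15.63 km = 53.6 km.

53.6 km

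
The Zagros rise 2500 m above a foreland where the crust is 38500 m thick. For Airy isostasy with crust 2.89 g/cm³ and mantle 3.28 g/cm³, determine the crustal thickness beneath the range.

59500 m

Root depth r = h ρ_c / (ρ_m − ρ_c) = 2500 m × 2.89 / 0.39 = 18530 m.
Total thickness = T + h + r = 38500 m + 2500 m + 18530 m = 59500 m.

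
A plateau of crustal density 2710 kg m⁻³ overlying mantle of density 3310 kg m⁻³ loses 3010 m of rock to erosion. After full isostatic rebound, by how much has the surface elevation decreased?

Rebound u = e ρ_c/ρ_m = 3010 m × 2710/3310 = 2464 m.
Net surface drop = e − u = 3010 m − 2464 m = e (ρ_m − ρ_c)/ρ_m = 546 m.

546 m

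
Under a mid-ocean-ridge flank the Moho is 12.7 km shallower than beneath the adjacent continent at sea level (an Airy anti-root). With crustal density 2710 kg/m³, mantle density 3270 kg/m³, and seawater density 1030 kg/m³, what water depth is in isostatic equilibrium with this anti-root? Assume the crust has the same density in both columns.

Replacing a thickness d of crust by seawater at the top must be balanced by replacing crust with mantle at the base: d (ρ_c − ρ_w) = a (ρ_m − ρ_c).
d = a (ρ_m − ρ_c)/(ρ_c − ρ_w) = 12.7 km × 560/1680 = 4.23 km.

4.23 km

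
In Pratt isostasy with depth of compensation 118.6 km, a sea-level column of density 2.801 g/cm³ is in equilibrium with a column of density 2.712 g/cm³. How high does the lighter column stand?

3.89 km

ρ_ref D = ρ (D + h) → h = D (ρ_ref − ρ)/ρ.
h = 118.6 km × (2.801 − 2.712)/2.712 = 3.89 km.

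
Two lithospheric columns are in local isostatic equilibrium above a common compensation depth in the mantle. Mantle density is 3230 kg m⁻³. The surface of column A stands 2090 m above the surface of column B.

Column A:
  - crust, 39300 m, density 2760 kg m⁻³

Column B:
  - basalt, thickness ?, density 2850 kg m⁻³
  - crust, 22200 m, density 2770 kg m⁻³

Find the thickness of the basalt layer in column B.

3970 m

Take the compensation level at the base of the deeper column (depth z_c below the surface of column A) and equate Σ ρ_i t_i down to z_c; mantle fills any gap and the z_c terms cancel.
Column A: 39300×2760 + (z_c − 39300)×3230
Column B: 2090×0 + x×2850 + 22200×2770 + (z_c − 2090 − 22200 − x)×3230
The z_c×3230 term appears on both sides and cancels. Collect the known terms of each column as K = Σ(ρt)_known − 3230 × (depth of known layers): K_A = 108468000 − 3230×39300 = −18471000; K_B = 61494000 − 3230×(2090 + 22200) = −16962700.
Balance: K_A = K_B − x×(3230 − 2850), so x = (K_B − K_A)/(3230 − 2850) = 1508300/380 = 3970 m.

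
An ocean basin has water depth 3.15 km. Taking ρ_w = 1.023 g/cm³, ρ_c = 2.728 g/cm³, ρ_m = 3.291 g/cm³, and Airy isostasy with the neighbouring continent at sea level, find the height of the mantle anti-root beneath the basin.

9.54 km

In Airy isostatic equilibrium: replacing crust with seawater at the top is compensated by replacing crust with mantle at the base: d (ρ_c − ρ_w) = a (ρ_m − ρ_c).
a = d (ρ_c − ρ_w)/(ρ_m − ρ_c) = 3.15 km × 1.705/0.563 = 9.54 km.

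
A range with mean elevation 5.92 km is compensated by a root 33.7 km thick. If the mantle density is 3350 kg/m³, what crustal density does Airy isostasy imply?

ρ_c h = (ρ_m − ρ_c) r → ρ_c (h + r) = ρ_m r → ρ_c = ρ_m r / (h + r).
ρ_c = 3350 × 33.7 km / (5.92 km + 33.7 km) = 2850 kg/m³.

2850 kg/m³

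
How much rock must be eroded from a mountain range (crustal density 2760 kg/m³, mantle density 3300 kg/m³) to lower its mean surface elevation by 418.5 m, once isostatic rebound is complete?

Net drop Δ = e − u = e − e ρ_c/ρ_m = e (ρ_m − ρ_c)/ρ_m.
e = Δ ρ_m/(ρ_m − ρ_c) = 418.5 m × 3300/540 = 2560 m.

2560 m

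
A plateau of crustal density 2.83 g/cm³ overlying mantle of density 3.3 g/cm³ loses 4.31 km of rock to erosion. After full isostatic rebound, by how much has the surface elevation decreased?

0.614 km

Rebound u = e ρ_c/ρ_m = 4.31 km × 2.83/3.3 = 3.696 km.
Net surface drop = e − u = 4.31 km − 3.696 km = e (ρ_m − ρ_c)/ρ_m = 0.614 km.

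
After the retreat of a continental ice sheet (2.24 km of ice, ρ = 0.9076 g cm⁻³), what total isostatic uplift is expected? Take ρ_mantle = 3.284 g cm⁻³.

0.619 km

Removing the load lets mantle flow back in; uplift u satisfies ρ_ice t = ρ_m u.
u = t ρ_ice/ρ_m = 2.24 km × 0.9076/3.284 = 0.619 km.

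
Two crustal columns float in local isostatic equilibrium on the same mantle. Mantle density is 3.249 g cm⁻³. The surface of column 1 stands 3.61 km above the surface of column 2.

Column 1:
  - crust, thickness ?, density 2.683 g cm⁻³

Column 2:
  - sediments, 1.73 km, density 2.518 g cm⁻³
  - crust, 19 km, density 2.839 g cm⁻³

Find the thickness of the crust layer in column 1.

36.7 km

Take the compensation level at the base of the deeper column (depth z_c below the surface of column 1) and equate Σ ρ_i t_i down to z_c; mantle fills any gap and the z_c terms cancel.
Column 1: x×2.683 + (z_c − 0 − x)×3.249
Column 2: 3.61×0 + 1.73×2.518 + 19×2.839 + (z_c − 3.61 − 20.73)×3.249
The z_c×3.249 term appears on both sides and cancels. Collect the known terms of each column as K = Σ(ρt)_known − 3.249 × (depth of known layers): K_1 = 0 − 3.249×0 = 0; K_2 = 58.29714 − 3.249×(3.61 + 20.73) = −20.78352.
Balance: K_1 − x×(3.249 − 2.683) = K_2, so x = (K_1 − K_2)/(3.249 − 2.683) = 20.7835/0.566 = 36.7 km.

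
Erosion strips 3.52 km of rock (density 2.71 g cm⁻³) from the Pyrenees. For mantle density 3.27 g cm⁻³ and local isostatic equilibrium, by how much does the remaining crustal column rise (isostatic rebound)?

Unloading: uplift u = e ρ_c/ρ_m = 3.52 km × 2.71/3.27 = 2.92 km.

2.92 km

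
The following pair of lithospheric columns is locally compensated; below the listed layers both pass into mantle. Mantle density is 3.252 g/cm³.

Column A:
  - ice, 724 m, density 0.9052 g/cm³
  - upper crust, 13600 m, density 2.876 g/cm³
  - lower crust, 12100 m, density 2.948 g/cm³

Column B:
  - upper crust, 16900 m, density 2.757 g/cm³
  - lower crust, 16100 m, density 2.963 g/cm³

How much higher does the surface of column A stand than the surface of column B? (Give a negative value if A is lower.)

−777 m

For any compensation level in the mantle, the mantle terms cancel and isostasy reduces to e = (Σt_A − Σt_B) − (Σ(ρt)_A − Σ(ρt)_B) / ρ_m.
Σt_A = 26424 m; Σt_B = 33000 m; Σ(ρt)_A = 75439.7648; Σ(ρt)_B = 94297.6 (in m·g/cm³).
e = (26424 − 33000) − (75439.7648 − 94297.6) / 3.252 = −777 m.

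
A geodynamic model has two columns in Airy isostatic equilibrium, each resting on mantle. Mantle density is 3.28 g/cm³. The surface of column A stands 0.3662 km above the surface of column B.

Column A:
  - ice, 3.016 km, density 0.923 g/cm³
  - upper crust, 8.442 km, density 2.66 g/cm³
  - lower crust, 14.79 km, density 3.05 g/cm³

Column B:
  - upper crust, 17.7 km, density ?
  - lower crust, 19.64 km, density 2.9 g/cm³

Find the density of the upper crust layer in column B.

Take the compensation level at the base of the deeper column (depth z_c below the surface of column A) and equate Σ ρ_i t_i down to z_c; mantle fills any gap and the z_c terms cancel.
Column A: 3.016×0.923 + 8.442×2.66 + 14.79×3.05 + (z_c − 26.248)×3.28
Column B: 0.3662×0 + 17.7×ρ + 19.64×2.9 + (z_c − 0.3662 − 37.34)×3.28
The z_c×3.28 term appears on both sides and cancels. Collect the known terms of each column as K = Σ(ρt)_known − 3.28 × (depth of known layers): K_A = 70.348988 − 3.28×26.248 = −15.744452; K_B = 56.956 − 3.28×(0.3662 + 37.34) = −66.720336.
Balance: K_A = K_B + 17.7×ρ, so ρ = (K_A − K_B)/17.7 = 50.9759/17.7 = 2.88 g/cm³.

2.88 g/cm³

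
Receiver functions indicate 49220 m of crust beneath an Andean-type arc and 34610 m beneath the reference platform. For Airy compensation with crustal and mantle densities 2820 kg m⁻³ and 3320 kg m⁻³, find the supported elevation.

Excess crust Δ = 49220 m − 34610 m = 14610 m, split between elevation h and root r with h + r = Δ.
Airy balance ρ_c h = (ρ_m − ρ_c) r gives r = h ρ_c/(ρ_m − ρ_c), so h (1 + ρ_c/(ρ_m − ρ_c)) = Δ, i.e. h = Δ (ρ_m − ρ_c)/ρ_m.
h = 14610 m × 500/3320 = 2200 m.

2200 m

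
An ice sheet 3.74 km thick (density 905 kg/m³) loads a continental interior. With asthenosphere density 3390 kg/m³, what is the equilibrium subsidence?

0.998 km

Balancing pressure at the compensation depth: the ice load ρ_ice t is balanced by mantle displaced below, ρ_m s.
s = t ρ_ice / ρ_m = 3.74 km × 905/3390 = 0.998 km.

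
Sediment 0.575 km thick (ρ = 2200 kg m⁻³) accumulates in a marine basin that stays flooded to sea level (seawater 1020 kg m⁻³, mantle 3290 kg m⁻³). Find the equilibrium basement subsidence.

Submarine loading: the sediment displaces seawater, and the subsidence is in turn flooded, so s (ρ_m − ρ_w) = t (ρ_sed − ρ_w).
s = 0.575 km × (2200 − 1020) / (3290 − 1020) = 0.299 km.

0.299 km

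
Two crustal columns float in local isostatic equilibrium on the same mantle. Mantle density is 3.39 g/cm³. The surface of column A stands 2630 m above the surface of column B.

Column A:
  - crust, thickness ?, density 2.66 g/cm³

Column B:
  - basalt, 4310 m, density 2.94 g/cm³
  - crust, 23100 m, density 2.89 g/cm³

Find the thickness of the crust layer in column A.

30700 m

Take the compensation level at the base of the deeper column (depth z_c below the surface of column A) and equate Σ ρ_i t_i down to z_c; mantle fills any gap and the z_c terms cancel.
Column A: x×2.66 + (z_c − 0 − x)×3.39
Column B: 2630×0 + 4310×2.94 + 23100×2.89 + (z_c − 2630 − 27410)×3.39
The z_c×3.39 term appears on both sides and cancels. Collect the known terms of each column as K = Σ(ρt)_known − 3.39 × (depth of known layers): K_A = 0 − 3.39×0 = 0; K_B = 79430.4 − 3.39×(2630 + 27410) = −22405.2.
Balance: K_A − x×(3.39 − 2.66) = K_B, so x = (K_A − K_B)/(3.39 − 2.66) = 22405.2/0.73 = 30700 m.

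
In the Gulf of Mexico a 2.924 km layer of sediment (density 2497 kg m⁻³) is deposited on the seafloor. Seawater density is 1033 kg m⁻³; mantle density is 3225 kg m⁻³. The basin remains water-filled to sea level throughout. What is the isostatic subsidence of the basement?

1.95 km

Submarine loading: the sediment displaces seawater, and the subsidence is in turn flooded, so s (ρ_m − ρ_w) = t (ρ_sed − ρ_w).
s = 2.924 km × (2497 − 1033) / (3225 − 1033) = 1.95 km.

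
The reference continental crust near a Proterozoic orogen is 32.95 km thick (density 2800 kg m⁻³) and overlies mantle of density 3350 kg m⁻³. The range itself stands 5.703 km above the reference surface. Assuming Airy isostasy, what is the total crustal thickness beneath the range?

Root depth r = h ρ_c / (ρ_m − ρ_c) = 5.703 km × 2800 / 550 = 29.03 km.
Total thickness = T + h + r = 32.95 km + 5.703 km + 29.03 km = 67.7 km.

67.7 km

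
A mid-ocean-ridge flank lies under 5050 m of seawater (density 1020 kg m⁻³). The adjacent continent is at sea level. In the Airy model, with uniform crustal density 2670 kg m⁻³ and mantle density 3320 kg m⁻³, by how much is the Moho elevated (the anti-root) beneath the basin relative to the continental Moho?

Isostatic balance requires: replacing crust with seawater at the top is compensated by replacing crust with mantle at the base: d (ρ_c − ρ_w) = a (ρ_m − ρ_c).
a = d (ρ_c − ρ_w)/(ρ_m − ρ_c) = 5050 m × 1650/650 = 12800 m.

12800 m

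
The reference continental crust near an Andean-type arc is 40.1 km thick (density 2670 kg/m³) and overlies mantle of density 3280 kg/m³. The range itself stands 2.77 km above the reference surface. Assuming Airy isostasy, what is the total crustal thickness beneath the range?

Root depth r = h ρ_c / (ρ_m − ρ_c) = 2.77 km × 2670 / 610 = 12.12 km.
Total thickness = T + h + r = 40.1 km + 2.77 km + 12.12 km = 55 km.

55 km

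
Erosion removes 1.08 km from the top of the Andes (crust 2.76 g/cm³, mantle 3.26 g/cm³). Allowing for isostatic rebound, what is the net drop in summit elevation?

Rebound u = e ρ_c/ρ_m = 1.08 km × 2.76/3.26 = 0.9144 km.
Net surface drop = e − u = 1.08 km − 0.9144 km = e (ρ_m − ρ_c)/ρ_m = 0.166 km.

0.166 km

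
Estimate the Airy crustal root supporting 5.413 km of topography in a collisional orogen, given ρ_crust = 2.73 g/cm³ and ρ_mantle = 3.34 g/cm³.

In Airy isostatic equilibrium: the weight of the topography is balanced by the buoyancy of the root, ρ_c h = (ρ_m − ρ_c) r.
r = h · ρ_c / (ρ_m − ρ_c) = 5.413 km × 2.73 / (3.34 − 2.73) = 24.2 km.

24.2 km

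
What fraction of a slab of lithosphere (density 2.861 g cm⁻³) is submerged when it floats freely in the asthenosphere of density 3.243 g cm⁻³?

88.2%

Submerged fraction = ρ_obj/ρ_fluid = 2.861/3.243 = 88.2%.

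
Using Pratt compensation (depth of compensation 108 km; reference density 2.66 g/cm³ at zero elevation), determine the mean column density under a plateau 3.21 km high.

Pratt balance: ρ_ref D = ρ (D + h).
ρ = ρ_ref D/(D + h) = 2.66 × 108 km/(108 km + 3.21 km) = 2.58 g/cm³.

2.58 g/cm³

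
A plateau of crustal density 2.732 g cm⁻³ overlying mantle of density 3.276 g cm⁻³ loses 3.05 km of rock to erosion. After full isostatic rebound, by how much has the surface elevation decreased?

Rebound u = e ρ_c/ρ_m = 3.05 km × 2.732/3.276 = 2.544 km.
Net surface drop = e − u = 3.05 km − 2.544 km = e (ρ_m − ρ_c)/ρ_m = 0.506 km.

0.506 km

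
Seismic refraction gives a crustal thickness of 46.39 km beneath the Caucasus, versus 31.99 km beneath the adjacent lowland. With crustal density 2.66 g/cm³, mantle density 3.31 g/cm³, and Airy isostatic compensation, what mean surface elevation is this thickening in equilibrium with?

Excess crust Δ = 46.39 km − 31.99 km = 14.4 km, split between elevation h and root r with h + r = Δ.
Airy balance ρ_c h = (ρ_m − ρ_c) r gives r = h ρ_c/(ρ_m − ρ_c), so h (1 + ρ_c/(ρ_m − ρ_c)) = Δ, i.e. h = Δ (ρ_m − ρ_c)/ρ_m.
h = 14.4 km × 0.65/3.31 = 2.83 km.

2.83 km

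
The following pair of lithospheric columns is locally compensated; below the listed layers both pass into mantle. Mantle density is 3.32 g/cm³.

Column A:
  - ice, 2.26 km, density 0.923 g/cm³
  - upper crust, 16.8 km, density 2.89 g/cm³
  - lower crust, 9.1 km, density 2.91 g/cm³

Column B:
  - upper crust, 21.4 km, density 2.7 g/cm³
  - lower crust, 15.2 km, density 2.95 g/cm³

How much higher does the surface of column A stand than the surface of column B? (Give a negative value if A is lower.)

−0.759 km

For any compensation level in the mantle, the mantle terms cancel and isostasy reduces to e = (Σt_A − Σt_B) − (Σ(ρt)_A − Σ(ρt)_B) / ρ_m.
Σt_A = 28.16 km; Σt_B = 36.6 km; Σ(ρt)_A = 77.11898; Σ(ρt)_B = 102.62 (in km·g/cm³).
e = (28.16 − 36.6) − (77.11898 − 102.62) / 3.32 = −0.759 km.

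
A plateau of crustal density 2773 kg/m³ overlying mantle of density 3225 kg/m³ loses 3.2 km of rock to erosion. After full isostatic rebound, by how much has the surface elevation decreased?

Rebound u = e ρ_c/ρ_m = 3.2 km × 2773/3225 = 2.752 km.
Net surface drop = e − u = 3.2 km − 2.752 km = e (ρ_m − ρ_c)/ρ_m = 0.448 km.

0.448 km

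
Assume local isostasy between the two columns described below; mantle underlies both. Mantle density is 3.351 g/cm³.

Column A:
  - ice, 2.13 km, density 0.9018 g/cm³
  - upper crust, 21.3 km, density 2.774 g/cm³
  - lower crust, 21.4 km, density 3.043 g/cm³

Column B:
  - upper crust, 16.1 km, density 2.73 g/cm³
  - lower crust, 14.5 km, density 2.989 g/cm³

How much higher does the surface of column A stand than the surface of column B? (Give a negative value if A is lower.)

For any compensation level in the mantle, the mantle terms cancel and isostasy reduces to e = (Σt_A − Σt_B) − (Σ(ρt)_A − Σ(ρt)_B) / ρ_m.
Σt_A = 44.83 km; Σt_B = 30.6 km; Σ(ρt)_A = 126.127234; Σ(ρt)_B = 87.2935 (in km·g/cm³).
e = (44.83 − 30.6) − (126.127234 − 87.2935) / 3.351 = 2.64 km.

2.64 km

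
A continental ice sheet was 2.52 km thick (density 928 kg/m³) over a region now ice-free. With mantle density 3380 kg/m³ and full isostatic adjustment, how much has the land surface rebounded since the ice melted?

Removing the load lets mantle flow back in; uplift u satisfies ρ_ice t = ρ_m u.
u = t ρ_ice/ρ_m = 2.52 km × 928/3380 = 0.692 km.

0.692 km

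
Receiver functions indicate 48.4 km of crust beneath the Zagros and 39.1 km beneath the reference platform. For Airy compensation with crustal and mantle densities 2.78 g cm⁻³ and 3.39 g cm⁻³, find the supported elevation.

1.67 km

Excess crust Δ = 48.4 km − 39.1 km = 9.3 km, split between elevation h and root r with h + r = Δ.
Airy balance ρ_c h = (ρ_m − ρ_c) r gives r = h ρ_c/(ρ_m − ρ_c), so h (1 + ρ_c/(ρ_m − ρ_c)) = Δ, i.e. h = Δ (ρ_m − ρ_c)/ρ_m.
h = 9.3 km × 0.61/3.39 = 1.67 km.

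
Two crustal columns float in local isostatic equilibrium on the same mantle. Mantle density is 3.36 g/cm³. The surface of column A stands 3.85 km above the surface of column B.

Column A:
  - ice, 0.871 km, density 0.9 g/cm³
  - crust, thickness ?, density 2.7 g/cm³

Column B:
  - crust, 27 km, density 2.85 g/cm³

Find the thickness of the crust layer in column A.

Take the compensation level at the base of the deeper column (depth z_c below the surface of column A) and equate Σ ρ_i t_i down to z_c; mantle fills any gap and the z_c terms cancel.
Column A: 0.871×0.9 + x×2.7 + (z_c − 0.871 − x)×3.36
Column B: 3.85×0 + 27×2.85 + (z_c − 3.85 − 27)×3.36
The z_c×3.36 term appears on both sides and cancels. Collect the known terms of each column as K = Σ(ρt)_known − 3.36 × (depth of known layers): K_A = 0.7839 − 3.36×0.871 = −2.14266; K_B = 76.95 − 3.36×(3.85 + 27) = −26.706.
Balance: K_A − x×(3.36 − 2.7) = K_B, so x = (K_A − K_B)/(3.36 − 2.7) = 24.5633/0.66 = 37.2 km.

37.2 km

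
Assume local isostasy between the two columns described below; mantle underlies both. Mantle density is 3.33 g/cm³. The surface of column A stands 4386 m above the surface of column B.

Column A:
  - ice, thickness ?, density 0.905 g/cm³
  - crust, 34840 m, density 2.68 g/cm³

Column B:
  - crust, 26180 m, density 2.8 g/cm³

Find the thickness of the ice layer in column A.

2410 m

Take the compensation level at the base of the deeper column (depth z_c below the surface of column A) and equate Σ ρ_i t_i down to z_c; mantle fills any gap and the z_c terms cancel.
Column A: x×0.905 + 34840×2.68 + (z_c − 34840 − x)×3.33
Column B: 4386×0 + 26180×2.8 + (z_c − 4386 − 26180)×3.33
The z_c×3.33 term appears on both sides and cancels. Collect the known terms of each column as K = Σ(ρt)_known − 3.33 × (depth of known layers): K_A = 93371.2 − 3.33×34840 = −22646; K_B = 73304 − 3.33×(4386 + 26180) = −28480.78.
Balance: K_A − x×(3.33 − 0.905) = K_B, so x = (K_A − K_B)/(3.33 − 0.905) = 5834.78/2.425 = 2410 m.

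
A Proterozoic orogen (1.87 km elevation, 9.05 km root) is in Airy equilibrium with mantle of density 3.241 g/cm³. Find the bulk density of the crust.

2.69 g/cm³

ρ_c h = (ρ_m − ρ_c) r → ρ_c (h + r) = ρ_m r → ρ_c = ρ_m r / (h + r).
ρ_c = 3.241 × 9.05 km / (1.87 km + 9.05 km) = 2.69 g/cm³.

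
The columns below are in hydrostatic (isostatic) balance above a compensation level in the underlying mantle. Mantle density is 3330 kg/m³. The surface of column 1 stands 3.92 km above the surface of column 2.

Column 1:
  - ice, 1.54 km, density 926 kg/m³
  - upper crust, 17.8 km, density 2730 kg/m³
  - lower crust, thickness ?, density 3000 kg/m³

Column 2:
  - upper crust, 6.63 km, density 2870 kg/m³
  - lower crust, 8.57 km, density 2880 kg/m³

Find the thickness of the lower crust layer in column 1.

Take the compensation level at the base of the deeper column (depth z_c below the surface of column 1) and equate Σ ρ_i t_i down to z_c; mantle fills any gap and the z_c terms cancel.
Column 1: 1.54×926 + 17.8×2730 + x×3000 + (z_c − 19.34 − x)×3330
Column 2: 3.92×0 + 6.63×2870 + 8.57×2880 + (z_c − 3.92 − 15.2)×3330
The z_c×3330 term appears on both sides and cancels. Collect the known terms of each column as K = Σ(ρt)_known − 3330 × (depth of known layers): K_1 = 50020.04 − 3330×19.34 = −14382.16; K_2 = 43709.7 − 3330×(3.92 + 15.2) = −19959.9.
Balance: K_1 − x×(3330 − 3000) = K_2, so x = (K_1 − K_2)/(3330 − 3000) = 5577.74/330 = 16.9 km.

16.9 km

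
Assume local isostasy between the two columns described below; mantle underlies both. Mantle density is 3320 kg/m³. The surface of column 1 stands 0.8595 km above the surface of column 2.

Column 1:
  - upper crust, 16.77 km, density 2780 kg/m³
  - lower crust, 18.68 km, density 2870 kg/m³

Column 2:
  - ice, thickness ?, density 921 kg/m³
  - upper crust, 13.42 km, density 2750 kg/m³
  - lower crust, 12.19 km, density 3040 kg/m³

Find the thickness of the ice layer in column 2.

1.48 km

Take the compensation level at the base of the deeper column (depth z_c below the surface of column 1) and equate Σ ρ_i t_i down to z_c; mantle fills any gap and the z_c terms cancel.
Column 1: 16.77×2780 + 18.68×2870 + (z_c − 35.45)×3320
Column 2: 0.8595×0 + x×921 + 13.42×2750 + 12.19×3040 + (z_c − 0.8595 − 25.61 − x)×3320
The z_c×3320 term appears on both sides and cancels. Collect the known terms of each column as K = Σ(ρt)_known − 3320 × (depth of known layers): K_1 = 100232.2 − 3320×35.45 = −17461.8; K_2 = 73962.6 − 3320×(0.8595 + 25.61) = −13916.14.
Balance: K_1 = K_2 − x×(3320 − 921), so x = (K_2 − K_1)/(3320 − 921) = 3545.66/2399 = 1.48 km.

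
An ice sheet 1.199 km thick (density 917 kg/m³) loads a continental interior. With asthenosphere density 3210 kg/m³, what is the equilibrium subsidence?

For local isostatic compensation: the ice load ρ_ice t is balanced by mantle displaced below, ρ_m s.
s = t ρ_ice / ρ_m = 1.199 km × 917/3210 = 0.343 km.

0.343 km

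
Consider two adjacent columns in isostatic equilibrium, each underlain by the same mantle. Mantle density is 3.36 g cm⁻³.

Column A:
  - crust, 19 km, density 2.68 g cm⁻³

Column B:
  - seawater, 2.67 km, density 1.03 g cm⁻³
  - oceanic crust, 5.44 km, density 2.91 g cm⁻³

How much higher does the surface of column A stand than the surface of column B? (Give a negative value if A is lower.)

For any compensation level in the mantle, the mantle terms cancel and isostasy reduces to e = (Σt_A − Σt_B) − (Σ(ρt)_A − Σ(ρt)_B) / ρ_m.
Σt_A = 19 km; Σt_B = 8.11 km; Σ(ρt)_A = 50.92; Σ(ρt)_B = 18.5805 (in km·g cm⁻³).
e = (19 − 8.11) − (50.92 − 18.5805) / 3.36 = 1.27 km.

1.27 km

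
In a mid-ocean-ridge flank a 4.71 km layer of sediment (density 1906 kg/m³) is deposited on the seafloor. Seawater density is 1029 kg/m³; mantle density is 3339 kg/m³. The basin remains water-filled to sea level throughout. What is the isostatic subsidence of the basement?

1.79 km

Submarine loading: the sediment displaces seawater, and the subsidence is in turn flooded, so s (ρ_m − ρ_w) = t (ρ_sed − ρ_w).
s = 4.71 km × (1906 − 1029) / (3339 − 1029) = 1.79 km.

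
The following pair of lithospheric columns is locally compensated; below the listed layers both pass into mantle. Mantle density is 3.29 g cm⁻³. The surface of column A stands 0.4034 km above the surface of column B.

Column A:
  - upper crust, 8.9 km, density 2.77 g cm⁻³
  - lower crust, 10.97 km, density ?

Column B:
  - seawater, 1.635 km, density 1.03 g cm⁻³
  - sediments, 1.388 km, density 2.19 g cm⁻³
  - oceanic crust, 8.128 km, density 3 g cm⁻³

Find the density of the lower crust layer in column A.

Take the compensation level at the base of the deeper column (depth z_c below the surface of column A) and equate Σ ρ_i t_i down to z_c; mantle fills any gap and the z_c terms cancel.
Column A: 8.9×2.77 + 10.97×ρ + (z_c − 19.87)×3.29
Column B: 0.4034×0 + 1.635×1.03 + 1.388×2.19 + 8.128×3 + (z_c − 0.4034 − 11.151)×3.29
The z_c×3.29 term appears on both sides and cancels. Collect the known terms of each column as K = Σ(ρt)_known − 3.29 × (depth of known layers): K_A = 24.653 − 3.29×19.87 = −40.7193; K_B = 29.10777 − 3.29×(0.4034 + 11.151) = −8.906206.
Balance: K_A + 10.97×ρ = K_B, so ρ = (K_B − K_A)/10.97 = 31.8131/10.97 = 2.9 g cm⁻³.

2.9 g cm⁻³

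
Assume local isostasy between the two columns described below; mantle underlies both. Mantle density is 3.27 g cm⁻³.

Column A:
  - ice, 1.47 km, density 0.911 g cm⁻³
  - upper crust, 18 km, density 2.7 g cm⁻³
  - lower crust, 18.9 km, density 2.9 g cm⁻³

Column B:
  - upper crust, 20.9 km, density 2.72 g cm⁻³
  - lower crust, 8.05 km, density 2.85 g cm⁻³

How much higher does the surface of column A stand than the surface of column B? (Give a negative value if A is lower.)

1.79 km

For any compensation level in the mantle, the mantle terms cancel and isostasy reduces to e = (Σt_A − Σt_B) − (Σ(ρt)_A − Σ(ρt)_B) / ρ_m.
Σt_A = 38.37 km; Σt_B = 28.95 km; Σ(ρt)_A = 104.74917; Σ(ρt)_B = 79.7905 (in km·g cm⁻³).
e = (38.37 − 28.95) − (104.74917 − 79.7905) / 3.27 = 1.79 km.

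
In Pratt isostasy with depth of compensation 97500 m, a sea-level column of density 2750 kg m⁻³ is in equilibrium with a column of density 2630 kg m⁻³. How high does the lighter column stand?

ρ_ref D = ρ (D + h) → h = D (ρ_ref − ρ)/ρ.
h = 97500 m × (2750 − 2630)/2630 = 4450 m.

4450 m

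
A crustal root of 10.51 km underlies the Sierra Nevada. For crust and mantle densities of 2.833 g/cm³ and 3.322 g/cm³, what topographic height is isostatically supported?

1.81 km

Equating mass per unit area of the two columns: ρ_c h = (ρ_m − ρ_c) r.
h = r (ρ_m − ρ_c) / ρ_c = 10.51 km × (3.322 − 2.833) / 2.833 = 1.81 km.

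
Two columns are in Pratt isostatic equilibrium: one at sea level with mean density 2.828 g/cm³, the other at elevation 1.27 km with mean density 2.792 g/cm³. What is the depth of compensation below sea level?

98.5 km

ρ_ref D = ρ (D + h) → D (ρ_ref − ρ) = ρ h.
D = ρ h/(ρ_ref − ρ) = 2.792 × 1.27 km/(2.828 − 2.792) = 98.5 km.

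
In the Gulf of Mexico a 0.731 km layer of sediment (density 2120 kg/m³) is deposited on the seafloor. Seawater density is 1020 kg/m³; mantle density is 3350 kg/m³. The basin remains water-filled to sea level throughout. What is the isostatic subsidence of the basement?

Submarine loading: the sediment displaces seawater, and the subsidence is in turn flooded, so s (ρ_m − ρ_w) = t (ρ_sed − ρ_w).
s = 0.731 km × (2120 − 1020) / (3350 − 1020) = 0.345 km.

0.345 km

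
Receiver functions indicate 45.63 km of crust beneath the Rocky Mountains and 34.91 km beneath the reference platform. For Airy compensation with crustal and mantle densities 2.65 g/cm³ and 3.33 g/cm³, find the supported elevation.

Excess crust Δ = 45.63 km − 34.91 km = 10.72 km, split between elevation h and root r with h + r = Δ.
Airy balance ρ_c h = (ρ_m − ρ_c) r gives r = h ρ_c/(ρ_m − ρ_c), so h (1 + ρ_c/(ρ_m − ρ_c)) = Δ, i.e. h = Δ (ρ_m − ρ_c)/ρ_m.
h = 10.72 km × 0.68/3.33 = 2.19 km.

2.19 km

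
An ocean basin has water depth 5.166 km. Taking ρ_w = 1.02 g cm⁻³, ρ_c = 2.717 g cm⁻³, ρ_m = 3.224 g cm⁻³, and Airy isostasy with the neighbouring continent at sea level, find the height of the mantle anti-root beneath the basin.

Isostatic balance requires: replacing crust with seawater at the top is compensated by replacing crust with mantle at the base: d (ρ_c − ρ_w) = a (ρ_m − ρ_c).
a = d (ρ_c − ρ_w)/(ρ_m − ρ_c) = 5.166 km × 1.697/0.507 = 17.3 km.

17.3 km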